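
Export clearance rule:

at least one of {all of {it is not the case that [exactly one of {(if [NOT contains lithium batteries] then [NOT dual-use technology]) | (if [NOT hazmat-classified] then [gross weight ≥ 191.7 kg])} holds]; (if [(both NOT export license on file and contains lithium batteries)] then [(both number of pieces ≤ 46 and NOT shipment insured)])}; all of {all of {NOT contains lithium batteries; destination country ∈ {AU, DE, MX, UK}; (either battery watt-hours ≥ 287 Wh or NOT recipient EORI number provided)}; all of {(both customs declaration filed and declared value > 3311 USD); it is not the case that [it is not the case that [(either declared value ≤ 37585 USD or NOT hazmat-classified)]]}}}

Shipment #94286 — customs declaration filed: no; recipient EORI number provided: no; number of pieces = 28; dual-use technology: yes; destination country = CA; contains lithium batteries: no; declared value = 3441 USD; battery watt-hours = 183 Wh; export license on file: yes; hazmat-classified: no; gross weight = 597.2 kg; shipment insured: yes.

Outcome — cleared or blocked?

Blocked

Atomic conditions:
  NOT contains lithium batteries: no → true
  NOT dual-use technology: yes → false
  NOT hazmat-classified: no → true
  gross weight ≥ 191.7 kg: 597.2 ≥ 191.7 is true
  NOT export license on file: yes → false
  contains lithium batteries: no → false
  number of pieces ≤ 46: 28 ≤ 46 is true
  NOT shipment insured: yes → false
  destination country ∈ {AU, DE, MX, UK}: CA is not in the set → false
  battery watt-hours ≥ 287 Wh: 183 ≥ 287 is false
  NOT recipient EORI number provided: no → true
  customs declaration filed: no → false
  declared value > 3311 USD: 3441 > 3311 is true
  declared value ≤ 37585 USD: 3441 ≤ 37585 is true
Combine:
[1.1.1.1] true → false = false
[1.1.1.2] true → true = true
[1.1.1] exactly-one(false, true) = true
[1.1] NOT true = false
[1.2.1] false AND false = false
[1.2.2] true AND false = false
[1.2] false → false (antecedent false ⇒ implication holds) = true
[1] false AND true = false
[2.1.3] false OR true = true
[2.1] true AND false AND true = false
[2.2.1] false AND true = false
[2.2.2.1.1] true OR true = true
[2.2.2.1] NOT true = false
[2.2.2] NOT false = true
[2.2] false AND true = false
[2] false AND false = false
[root] false OR false = false
Overall: false → blocked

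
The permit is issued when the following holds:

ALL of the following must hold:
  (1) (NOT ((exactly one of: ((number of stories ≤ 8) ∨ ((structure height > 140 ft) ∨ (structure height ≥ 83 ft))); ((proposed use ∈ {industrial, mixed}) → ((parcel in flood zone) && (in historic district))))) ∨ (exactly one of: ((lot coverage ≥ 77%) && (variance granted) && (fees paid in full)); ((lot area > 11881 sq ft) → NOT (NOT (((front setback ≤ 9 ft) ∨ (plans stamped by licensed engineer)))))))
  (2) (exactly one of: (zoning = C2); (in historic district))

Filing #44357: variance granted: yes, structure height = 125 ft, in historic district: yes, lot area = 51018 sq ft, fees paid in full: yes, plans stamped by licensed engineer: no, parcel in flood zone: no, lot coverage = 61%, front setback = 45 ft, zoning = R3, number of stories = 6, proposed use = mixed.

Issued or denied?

Denied

Atomic conditions:
  number of stories ≤ 8: 6 ≤ 8 is true
  structure height > 140 ft: 125 > 140 is false
  structure height ≥ 83 ft: 125 ≥ 83 is true
  proposed use ∈ {industrial, mixed}: mixed is in the set → true
  parcel in flood zone: no → false
  in historic district: yes → true
  lot coverage ≥ 77%: 61 ≥ 77 is false
  variance granted: yes → true
  fees paid in full: yes → true
  lot area > 11881 sq ft: 51018 > 11881 is true
  front setback ≤ 9 ft: 45 ≤ 9 is false
  plans stamped by licensed engineer: no → false
  zoning = C2: R3 == C2 is false
Combine:
[1.1.1.1.2] false OR true = true
[1.1.1.1] true OR true = true
[1.1.1.2.2] false AND true = false
[1.1.1.2] true → false = false
[1.1.1] exactly-one(true, false) = true
[1.1] NOT true = false
[1.2.1] false AND true AND true = false
[1.2.2.2.1.1] false OR false = false
[1.2.2.2.1] NOT false = true
[1.2.2.2] NOT true = false
[1.2.2] true → false = false
[1.2] exactly-one(false, false) = false
[1] false OR false = false
[2] exactly-one(false, true) = true
[root] false AND true = false
Overall: false → denied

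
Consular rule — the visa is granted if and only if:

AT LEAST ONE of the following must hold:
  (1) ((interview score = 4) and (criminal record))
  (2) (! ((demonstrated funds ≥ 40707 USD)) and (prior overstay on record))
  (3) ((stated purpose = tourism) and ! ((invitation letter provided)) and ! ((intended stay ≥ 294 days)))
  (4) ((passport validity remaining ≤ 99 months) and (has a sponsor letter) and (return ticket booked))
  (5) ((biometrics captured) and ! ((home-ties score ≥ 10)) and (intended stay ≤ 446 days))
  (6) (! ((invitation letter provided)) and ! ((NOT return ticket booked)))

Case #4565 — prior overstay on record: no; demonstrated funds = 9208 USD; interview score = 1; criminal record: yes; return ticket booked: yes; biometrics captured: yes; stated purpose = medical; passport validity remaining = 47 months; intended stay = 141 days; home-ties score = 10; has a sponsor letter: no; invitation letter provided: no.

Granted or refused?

Granted

Atomic conditions:
  interview score = 4: 1 == 4 is false
  criminal record: yes → true
  demonstrated funds ≥ 40707 USD: 9208 ≥ 40707 is false
  prior overstay on record: no → false
  stated purpose = tourism: medical == tourism is false
  invitation letter provided: no → false
  intended stay ≥ 294 days: 141 ≥ 294 is false
  passport validity remaining ≤ 99 months: 47 ≤ 99 is true
  has a sponsor letter: no → false
  return ticket booked: yes → true
  biometrics captured: yes → true
  home-ties score ≥ 10: 10 ≥ 10 is true
  intended stay ≤ 446 days: 141 ≤ 446 is true
  NOT return ticket booked: yes → false
Combine:
[1] false AND true = false
[2.1] NOT false = true
[2] true AND false = false
[3.2] NOT false = true
[3.3] NOT false = true
[3] false AND true AND true = false
[4] true AND false AND true = false
[5.2] NOT true = false
[5] true AND false AND true = false
[6.1] NOT false = true
[6.2] NOT false = true
[6] true AND true = true
[root] false OR false OR false OR false OR false OR true = true
Overall: true → granted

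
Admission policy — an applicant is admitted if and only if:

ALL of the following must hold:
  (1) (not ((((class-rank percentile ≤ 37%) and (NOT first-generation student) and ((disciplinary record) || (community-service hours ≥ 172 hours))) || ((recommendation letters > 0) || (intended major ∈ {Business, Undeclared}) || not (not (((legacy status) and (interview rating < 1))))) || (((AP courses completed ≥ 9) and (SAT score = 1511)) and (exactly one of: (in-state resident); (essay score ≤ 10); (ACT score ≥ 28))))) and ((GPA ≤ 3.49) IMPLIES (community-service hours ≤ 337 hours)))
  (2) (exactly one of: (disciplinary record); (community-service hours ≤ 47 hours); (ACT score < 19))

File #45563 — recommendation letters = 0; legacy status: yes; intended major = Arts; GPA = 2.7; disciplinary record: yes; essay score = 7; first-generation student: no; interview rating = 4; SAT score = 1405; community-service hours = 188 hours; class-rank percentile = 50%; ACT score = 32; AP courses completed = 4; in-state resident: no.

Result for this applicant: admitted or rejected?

Admitted

Atomic conditions:
  class-rank percentile ≤ 37%: 50 ≤ 37 is false
  NOT first-generation student: no → true
  disciplinary record: yes → true
  community-service hours ≥ 172 hours: 188 ≥ 172 is true
  recommendation letters > 0: 0 > 0 is false
  intended major ∈ {Business, Undeclared}: Arts is not in the set → false
  legacy status: yes → true
  interview rating < 1: 4 < 1 is false
  AP courses completed ≥ 9: 4 ≥ 9 is false
  SAT score = 1511: 1405 == 1511 is false
  in-state resident: no → false
  essay score ≤ 10: 7 ≤ 10 is true
  ACT score ≥ 28: 32 ≥ 28 is true
  GPA ≤ 3.49: 2.7 ≤ 3.49 is true
  community-service hours ≤ 337 hours: 188 ≤ 337 is true
  community-service hours ≤ 47 hours: 188 ≤ 47 is false
  ACT score < 19: 32 < 19 is false
Combine:
[1.1.1.1.3] true OR true = true
[1.1.1.1] false AND true AND true = false
[1.1.1.2.3.1.1] true AND false = false
[1.1.1.2.3.1] NOT false = true
[1.1.1.2.3] NOT true = false
[1.1.1.2] false OR false OR false = false
[1.1.1.3.1] false AND false = false
[1.1.1.3.2] exactly-one(false, true, true) = false
[1.1.1.3] false AND false = false
[1.1.1] false OR false OR false = false
[1.1] NOT false = true
[1.2] true → true = true
[1] true AND true = true
[2] exactly-one(true, false, false) = true
[root] true AND true = true
Overall: true → admitted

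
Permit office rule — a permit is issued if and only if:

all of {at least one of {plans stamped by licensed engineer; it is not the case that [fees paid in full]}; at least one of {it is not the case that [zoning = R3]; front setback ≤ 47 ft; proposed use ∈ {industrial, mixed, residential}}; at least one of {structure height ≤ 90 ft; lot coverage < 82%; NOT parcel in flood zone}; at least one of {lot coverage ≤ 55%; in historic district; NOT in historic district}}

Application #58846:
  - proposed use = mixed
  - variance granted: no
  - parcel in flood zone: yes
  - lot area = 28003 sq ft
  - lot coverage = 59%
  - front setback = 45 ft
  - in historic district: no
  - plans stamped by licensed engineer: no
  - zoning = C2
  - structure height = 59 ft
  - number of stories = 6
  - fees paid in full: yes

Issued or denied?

Denied

Atomic conditions:
  plans stamped by licensed engineer: no → false
  fees paid in full: yes → true
  zoning = R3: C2 == R3 is false
  front setback ≤ 47 ft: 45 ≤ 47 is true
  proposed use ∈ {industrial, mixed, residential}: mixed is in the set → true
  structure height ≤ 90 ft: 59 ≤ 90 is true
  lot coverage < 82%: 59 < 82 is true
  NOT parcel in flood zone: yes → false
  lot coverage ≤ 55%: 59 ≤ 55 is false
  in historic district: no → false
  NOT in historic district: no → true
Combine:
[1.2] NOT true = false
[1] false OR false = false
[2.1] NOT false = true
[2] true OR true OR true = true
[3] true OR true OR false = true
[4] false OR false OR true = true
[root] false AND true AND true AND true = false
Overall: false → denied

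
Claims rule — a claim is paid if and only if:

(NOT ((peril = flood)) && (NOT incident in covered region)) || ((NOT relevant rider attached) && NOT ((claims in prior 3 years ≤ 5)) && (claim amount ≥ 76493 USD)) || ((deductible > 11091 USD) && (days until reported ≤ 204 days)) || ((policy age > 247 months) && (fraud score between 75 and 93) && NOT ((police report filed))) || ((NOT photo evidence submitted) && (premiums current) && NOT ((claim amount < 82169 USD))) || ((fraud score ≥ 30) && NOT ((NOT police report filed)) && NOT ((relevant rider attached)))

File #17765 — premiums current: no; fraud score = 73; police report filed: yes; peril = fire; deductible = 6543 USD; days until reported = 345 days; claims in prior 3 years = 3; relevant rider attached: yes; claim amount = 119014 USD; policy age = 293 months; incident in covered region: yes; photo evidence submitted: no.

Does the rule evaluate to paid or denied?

Denied

Atomic conditions:
  peril = flood: fire == flood is false
  NOT incident in covered region: yes → false
  NOT relevant rider attached: yes → false
  claims in prior 3 years ≤ 5: 3 ≤ 5 is true
  claim amount ≥ 76493 USD: 119014 ≥ 76493 is true
  deductible > 11091 USD: 6543 > 11091 is false
  days until reported ≤ 204 days: 345 ≤ 204 is false
  policy age > 247 months: 293 > 247 is true
  fraud score between 75 and 93: 73 in [75, 93] is false
  police report filed: yes → true
  NOT photo evidence submitted: no → true
  premiums current: no → false
  claim amount < 82169 USD: 119014 < 82169 is false
  fraud score ≥ 30: 73 ≥ 30 is true
  NOT police report filed: yes → false
  relevant rider attached: yes → true
Combine:
[1.1] NOT false = true
[1] true AND false = false
[2.2] NOT true = false
[2] false AND false AND true = false
[3] false AND false = false
[4.3] NOT true = false
[4] true AND false AND false = false
[5.3] NOT false = true
[5] true AND false AND true = false
[6.2] NOT false = true
[6.3] NOT true = false
[6] true AND true AND false = false
[root] false OR false OR false OR false OR false OR false = false
Overall: false → denied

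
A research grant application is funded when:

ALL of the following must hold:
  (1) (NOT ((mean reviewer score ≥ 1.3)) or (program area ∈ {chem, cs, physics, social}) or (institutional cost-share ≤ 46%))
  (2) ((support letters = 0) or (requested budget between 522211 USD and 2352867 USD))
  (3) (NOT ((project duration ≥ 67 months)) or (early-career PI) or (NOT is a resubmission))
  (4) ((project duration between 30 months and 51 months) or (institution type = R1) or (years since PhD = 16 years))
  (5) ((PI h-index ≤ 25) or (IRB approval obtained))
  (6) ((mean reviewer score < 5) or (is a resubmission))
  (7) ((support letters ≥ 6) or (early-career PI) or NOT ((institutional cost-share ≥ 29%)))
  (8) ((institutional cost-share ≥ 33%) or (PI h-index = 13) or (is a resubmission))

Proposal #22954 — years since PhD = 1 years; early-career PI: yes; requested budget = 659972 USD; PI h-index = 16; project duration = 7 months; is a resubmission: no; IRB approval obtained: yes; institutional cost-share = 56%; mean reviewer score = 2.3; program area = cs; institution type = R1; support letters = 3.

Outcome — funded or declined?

Atomic conditions:
  mean reviewer score ≥ 1.3: 2.3 ≥ 1.3 is true
  program area ∈ {chem, cs, physics, social}: cs is in the set → true
  institutional cost-share ≤ 46%: 56 ≤ 46 is false
  support letters = 0: 3 == 0 is false
  requested budget between 522211 USD and 2352867 USD: 659972 in [522211, 2352867] is true
  project duration ≥ 67 months: 7 ≥ 67 is false
  early-career PI: yes → true
  NOT is a resubmission: no → true
  project duration between 30 months and 51 months: 7 in [30, 51] is false
  institution type = R1: R1 == R1 is true
  years since PhD = 16 years: 1 == 16 is false
  PI h-index ≤ 25: 16 ≤ 25 is true
  IRB approval obtained: yes → true
  mean reviewer score < 5: 2.3 < 5 is true
  is a resubmission: no → false
  support letters ≥ 6: 3 ≥ 6 is false
  institutional cost-share ≥ 29%: 56 ≥ 29 is true
  institutional cost-share ≥ 33%: 56 ≥ 33 is true
  PI h-index = 13: 16 == 13 is false
Combine:
[1.1] NOT true = false
[1] false OR true OR false = true
[2] false OR true = true
[3.1] NOT false = true
[3] true OR true OR true = true
[4] false OR true OR false = true
[5] true OR true = true
[6] true OR false = true
[7.3] NOT true = false
[7] false OR true OR false = true
[8] true OR false OR false = true
[root] true AND true AND true AND true AND true AND true AND true AND true = true
Overall: true → funded

Funded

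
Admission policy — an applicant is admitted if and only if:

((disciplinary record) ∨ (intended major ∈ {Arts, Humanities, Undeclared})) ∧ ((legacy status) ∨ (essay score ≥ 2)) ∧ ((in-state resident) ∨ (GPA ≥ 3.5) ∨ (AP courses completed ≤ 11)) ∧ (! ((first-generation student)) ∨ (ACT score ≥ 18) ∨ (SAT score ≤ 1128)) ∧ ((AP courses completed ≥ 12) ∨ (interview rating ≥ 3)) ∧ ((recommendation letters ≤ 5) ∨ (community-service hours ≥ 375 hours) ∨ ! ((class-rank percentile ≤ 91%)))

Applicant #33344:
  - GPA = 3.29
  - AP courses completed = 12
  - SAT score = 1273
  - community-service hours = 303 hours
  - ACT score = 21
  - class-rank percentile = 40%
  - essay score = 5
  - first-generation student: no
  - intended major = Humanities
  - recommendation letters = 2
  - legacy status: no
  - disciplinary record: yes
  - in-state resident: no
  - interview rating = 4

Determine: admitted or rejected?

Rejected

Atomic conditions:
  disciplinary record: yes → true
  intended major ∈ {Arts, Humanities, Undeclared}: Humanities is in the set → true
  legacy status: no → false
  essay score ≥ 2: 5 ≥ 2 is true
  in-state resident: no → false
  GPA ≥ 3.5: 3.29 ≥ 3.5 is false
  AP courses completed ≤ 11: 12 ≤ 11 is false
  first-generation student: no → false
  ACT score ≥ 18: 21 ≥ 18 is true
  SAT score ≤ 1128: 1273 ≤ 1128 is false
  AP courses completed ≥ 12: 12 ≥ 12 is true
  interview rating ≥ 3: 4 ≥ 3 is true
  recommendation letters ≤ 5: 2 ≤ 5 is true
  community-service hours ≥ 375 hours: 303 ≥ 375 is false
  class-rank percentile ≤ 91%: 40 ≤ 91 is true
Combine:
[1] true OR true = true
[2] false OR true = true
[3] false OR false OR false = false
[4.1] NOT false = true
[4] true OR true OR false = true
[5] true OR true = true
[6.3] NOT true = false
[6] true OR false OR false = true
[root] true AND true AND false AND true AND true AND true = false
Overall: false → rejected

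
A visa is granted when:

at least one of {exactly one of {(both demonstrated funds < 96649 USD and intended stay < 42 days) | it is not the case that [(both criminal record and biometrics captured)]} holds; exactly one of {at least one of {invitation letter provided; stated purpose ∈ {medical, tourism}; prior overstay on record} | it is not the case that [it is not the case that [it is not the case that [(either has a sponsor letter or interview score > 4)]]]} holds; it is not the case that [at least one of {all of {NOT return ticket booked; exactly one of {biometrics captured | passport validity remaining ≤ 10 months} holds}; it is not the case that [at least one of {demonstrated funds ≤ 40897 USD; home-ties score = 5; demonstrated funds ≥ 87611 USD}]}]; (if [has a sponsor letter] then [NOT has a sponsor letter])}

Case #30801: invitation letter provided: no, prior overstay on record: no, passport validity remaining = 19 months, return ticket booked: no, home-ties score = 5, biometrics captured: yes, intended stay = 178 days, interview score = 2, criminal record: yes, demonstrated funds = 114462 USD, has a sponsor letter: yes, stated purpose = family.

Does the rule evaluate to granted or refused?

Atomic conditions:
  demonstrated funds < 96649 USD: 114462 < 96649 is false
  intended stay < 42 days: 178 < 42 is false
  criminal record: yes → true
  biometrics captured: yes → true
  invitation letter provided: no → false
  stated purpose ∈ {medical, tourism}: family is not in the set → false
  prior overstay on record: no → false
  has a sponsor letter: yes → true
  interview score > 4: 2 > 4 is false
  NOT return ticket booked: no → true
  passport validity remaining ≤ 10 months: 19 ≤ 10 is false
  demonstrated funds ≤ 40897 USD: 114462 ≤ 40897 is false
  home-ties score = 5: 5 == 5 is true
  demonstrated funds ≥ 87611 USD: 114462 ≥ 87611 is true
  NOT has a sponsor letter: yes → false
Combine:
[1.1] false AND false = false
[1.2.1] true AND true = true
[1.2] NOT true = false
[1] exactly-one(false, false) = false
[2.1] false OR false OR false = false
[2.2.1.1.1] true OR false = true
[2.2.1.1] NOT true = false
[2.2.1] NOT false = true
[2.2] NOT true = false
[2] exactly-one(false, false) = false
[3.1.1.2] exactly-one(true, false) = true
[3.1.1] true AND true = true
[3.1.2.1] false OR true OR true = true
[3.1.2] NOT true = false
[3.1] true OR false = true
[3] NOT true = false
[4] true → false = false
[root] false OR false OR false OR false = false
Overall: false → refused

Refused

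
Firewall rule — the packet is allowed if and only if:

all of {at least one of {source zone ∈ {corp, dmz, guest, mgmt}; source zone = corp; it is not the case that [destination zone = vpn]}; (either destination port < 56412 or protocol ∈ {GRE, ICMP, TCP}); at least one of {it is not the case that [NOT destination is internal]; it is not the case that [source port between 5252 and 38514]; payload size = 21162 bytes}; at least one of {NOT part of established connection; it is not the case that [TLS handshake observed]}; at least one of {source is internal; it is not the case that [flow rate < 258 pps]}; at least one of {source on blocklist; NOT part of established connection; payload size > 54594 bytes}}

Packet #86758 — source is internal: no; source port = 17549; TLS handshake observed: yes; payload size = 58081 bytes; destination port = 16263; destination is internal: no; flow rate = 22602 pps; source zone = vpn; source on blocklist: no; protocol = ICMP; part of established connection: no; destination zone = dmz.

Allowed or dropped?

Atomic conditions:
  source zone ∈ {corp, dmz, guest, mgmt}: vpn is not in the set → false
  source zone = corp: vpn == corp is false
  destination zone = vpn: dmz == vpn is false
  destination port < 56412: 16263 < 56412 is true
  protocol ∈ {GRE, ICMP, TCP}: ICMP is in the set → true
  NOT destination is internal: no → true
  source port between 5252 and 38514: 17549 in [5252, 38514] is true
  payload size = 21162 bytes: 58081 == 21162 is false
  NOT part of established connection: no → true
  TLS handshake observed: yes → true
  source is internal: no → false
  flow rate < 258 pps: 22602 < 258 is false
  source on blocklist: no → false
  payload size > 54594 bytes: 58081 > 54594 is true
Combine:
[1.3] NOT false = true
[1] false OR false OR true = true
[2] true OR true = true
[3.1] NOT true = false
[3.2] NOT true = false
[3] false OR false OR false = false
[4.2] NOT true = false
[4] true OR false = true
[5.2] NOT false = true
[5] false OR true = true
[6] false OR true OR true = true
[root] true AND true AND false AND true AND true AND true = false
Overall: false → dropped

Dropped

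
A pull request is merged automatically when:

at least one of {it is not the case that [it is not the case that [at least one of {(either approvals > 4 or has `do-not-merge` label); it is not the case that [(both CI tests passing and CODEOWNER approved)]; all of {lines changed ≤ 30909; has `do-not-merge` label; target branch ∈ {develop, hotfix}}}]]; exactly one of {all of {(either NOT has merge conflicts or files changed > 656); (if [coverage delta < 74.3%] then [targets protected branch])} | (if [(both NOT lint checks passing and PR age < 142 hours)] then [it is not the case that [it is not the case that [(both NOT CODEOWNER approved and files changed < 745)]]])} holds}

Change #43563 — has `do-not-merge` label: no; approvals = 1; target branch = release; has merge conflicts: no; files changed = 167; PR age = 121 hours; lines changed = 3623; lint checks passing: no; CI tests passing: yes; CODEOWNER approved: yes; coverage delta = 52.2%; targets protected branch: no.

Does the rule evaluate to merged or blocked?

Blocked

Atomic conditions:
  approvals > 4: 1 > 4 is false
  has `do-not-merge` label: no → false
  CI tests passing: yes → true
  CODEOWNER approved: yes → true
  lines changed ≤ 30909: 3623 ≤ 30909 is true
  target branch ∈ {develop, hotfix}: release is not in the set → false
  NOT has merge conflicts: no → true
  files changed > 656: 167 > 656 is false
  coverage delta < 74.3%: 52.2 < 74.3 is true
  targets protected branch: no → false
  NOT lint checks passing: no → true
  PR age < 142 hours: 121 < 142 is true
  NOT CODEOWNER approved: yes → false
  files changed < 745: 167 < 745 is true
Combine:
[1.1.1.1] false OR false = false
[1.1.1.2.1] true AND true = true
[1.1.1.2] NOT true = false
[1.1.1.3] true AND false AND false = false
[1.1.1] false OR false OR false = false
[1.1] NOT false = true
[1] NOT true = false
[2.1.1] true OR false = true
[2.1.2] true → false = false
[2.1] true AND false = false
[2.2.1] true AND true = true
[2.2.2.1.1] false AND true = false
[2.2.2.1] NOT false = true
[2.2.2] NOT true = false
[2.2] true → false = false
[2] exactly-one(false, false) = false
[root] false OR false = false
Overall: false → blocked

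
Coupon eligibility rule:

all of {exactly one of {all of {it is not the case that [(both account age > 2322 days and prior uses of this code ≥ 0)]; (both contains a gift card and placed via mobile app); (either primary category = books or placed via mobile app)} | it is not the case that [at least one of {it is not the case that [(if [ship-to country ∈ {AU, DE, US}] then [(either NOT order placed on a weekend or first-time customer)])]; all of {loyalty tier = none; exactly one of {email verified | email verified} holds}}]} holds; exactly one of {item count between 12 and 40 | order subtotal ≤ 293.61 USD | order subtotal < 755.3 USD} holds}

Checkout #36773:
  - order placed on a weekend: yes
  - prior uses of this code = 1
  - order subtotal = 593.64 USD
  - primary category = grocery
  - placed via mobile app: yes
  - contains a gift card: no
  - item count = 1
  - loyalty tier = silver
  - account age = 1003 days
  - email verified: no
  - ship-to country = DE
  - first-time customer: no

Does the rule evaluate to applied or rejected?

Atomic conditions:
  account age > 2322 days: 1003 > 2322 is false
  prior uses of this code ≥ 0: 1 ≥ 0 is true
  contains a gift card: no → false
  placed via mobile app: yes → true
  primary category = books: grocery == books is false
  ship-to country ∈ {AU, DE, US}: DE is in the set → true
  NOT order placed on a weekend: yes → false
  first-time customer: no → false
  loyalty tier = none: silver == none is false
  email verified: no → false
  item count between 12 and 40: 1 in [12, 40] is false
  order subtotal ≤ 293.61 USD: 593.64 ≤ 293.61 is false
  order subtotal < 755.3 USD: 593.64 < 755.3 is true
Combine:
[1.1.1.1] false AND true = false
[1.1.1] NOT false = true
[1.1.2] false AND true = false
[1.1.3] false OR true = true
[1.1] true AND false AND true = false
[1.2.1.1.1.2] false OR false = false
[1.2.1.1.1] true → false = false
[1.2.1.1] NOT false = true
[1.2.1.2.2] exactly-one(false, false) = false
[1.2.1.2] false AND false = false
[1.2.1] true OR false = true
[1.2] NOT true = false
[1] exactly-one(false, false) = false
[2] exactly-one(false, false, true) = true
[root] false AND true = false
Overall: false → rejected

Rejected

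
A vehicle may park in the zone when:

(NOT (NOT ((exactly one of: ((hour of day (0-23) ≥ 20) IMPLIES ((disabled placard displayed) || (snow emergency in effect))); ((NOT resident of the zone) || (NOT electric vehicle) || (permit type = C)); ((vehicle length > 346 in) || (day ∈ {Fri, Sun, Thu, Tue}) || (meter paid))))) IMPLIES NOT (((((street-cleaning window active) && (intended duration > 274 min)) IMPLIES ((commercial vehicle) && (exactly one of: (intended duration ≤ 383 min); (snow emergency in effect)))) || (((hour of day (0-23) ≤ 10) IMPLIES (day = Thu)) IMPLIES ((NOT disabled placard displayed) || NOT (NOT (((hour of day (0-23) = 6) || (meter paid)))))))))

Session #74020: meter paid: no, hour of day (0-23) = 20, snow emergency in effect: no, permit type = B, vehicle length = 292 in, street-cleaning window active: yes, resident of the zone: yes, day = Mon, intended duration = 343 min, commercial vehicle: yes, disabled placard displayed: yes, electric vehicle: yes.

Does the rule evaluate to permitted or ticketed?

Atomic conditions:
  hour of day (0-23) ≥ 20: 20 ≥ 20 is true
  disabled placard displayed: yes → true
  snow emergency in effect: no → false
  NOT resident of the zone: yes → false
  NOT electric vehicle: yes → false
  permit type = C: B == C is false
  vehicle length > 346 in: 292 > 346 is false
  day ∈ {Fri, Sun, Thu, Tue}: Mon is not in the set → false
  meter paid: no → false
  street-cleaning window active: yes → true
  intended duration > 274 min: 343 > 274 is true
  commercial vehicle: yes → true
  intended duration ≤ 383 min: 343 ≤ 383 is true
  hour of day (0-23) ≤ 10: 20 ≤ 10 is false
  day = Thu: Mon == Thu is false
  NOT disabled placard displayed: yes → false
  hour of day (0-23) = 6: 20 == 6 is false
Combine:
[1.1.1.1.2] true OR false = true
[1.1.1.1] true → true = true
[1.1.1.2] false OR false OR false = false
[1.1.1.3] false OR false OR false = false
[1.1.1] exactly-one(true, false, false) = true
[1.1] NOT true = false
[1] NOT false = true
[2.1.1.1] true AND true = true
[2.1.1.2.2] exactly-one(true, false) = true
[2.1.1.2] true AND true = true
[2.1.1] true → true = true
[2.1.2.1] false → false (antecedent false ⇒ implication holds) = true
[2.1.2.2.2.1.1] false OR false = false
[2.1.2.2.2.1] NOT false = true
[2.1.2.2.2] NOT true = false
[2.1.2.2] false OR false = false
[2.1.2] true → false = false
[2.1] true OR false = true
[2] NOT true = false
[root] true → false = false
Overall: false → ticketed

Ticketed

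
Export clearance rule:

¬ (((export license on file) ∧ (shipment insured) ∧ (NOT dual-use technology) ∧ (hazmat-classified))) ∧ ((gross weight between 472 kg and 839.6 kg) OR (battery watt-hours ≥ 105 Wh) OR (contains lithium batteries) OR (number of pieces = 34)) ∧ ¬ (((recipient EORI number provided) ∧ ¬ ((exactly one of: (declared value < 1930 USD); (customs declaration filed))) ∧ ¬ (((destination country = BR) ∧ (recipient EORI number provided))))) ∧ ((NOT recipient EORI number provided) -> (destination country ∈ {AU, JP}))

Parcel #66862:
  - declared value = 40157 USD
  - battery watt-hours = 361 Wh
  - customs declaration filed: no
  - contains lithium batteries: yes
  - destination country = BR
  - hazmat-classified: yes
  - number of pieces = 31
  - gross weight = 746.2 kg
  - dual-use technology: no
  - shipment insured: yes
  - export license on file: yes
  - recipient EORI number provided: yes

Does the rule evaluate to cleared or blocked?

Blocked

Atomic conditions:
  export license on file: yes → true
  shipment insured: yes → true
  NOT dual-use technology: no → true
  hazmat-classified: yes → true
  gross weight between 472 kg and 839.6 kg: 746.2 in [472, 839.6] is true
  battery watt-hours ≥ 105 Wh: 361 ≥ 105 is true
  contains lithium batteries: yes → true
  number of pieces = 34: 31 == 34 is false
  recipient EORI number provided: yes → true
  declared value < 1930 USD: 40157 < 1930 is false
  customs declaration filed: no → false
  destination country = BR: BR == BR is true
  NOT recipient EORI number provided: yes → false
  destination country ∈ {AU, JP}: BR is not in the set → false
Combine:
[1.1] true AND true AND true AND true = true
[1] NOT true = false
[2] true OR true OR true OR false = true
[3.1.2.1] exactly-one(false, false) = false
[3.1.2] NOT false = true
[3.1.3.1] true AND true = true
[3.1.3] NOT true = false
[3.1] true AND true AND false = false
[3] NOT false = true
[4] false → false (antecedent false ⇒ implication holds) = true
[root] false AND true AND true AND true = false
Overall: false → blocked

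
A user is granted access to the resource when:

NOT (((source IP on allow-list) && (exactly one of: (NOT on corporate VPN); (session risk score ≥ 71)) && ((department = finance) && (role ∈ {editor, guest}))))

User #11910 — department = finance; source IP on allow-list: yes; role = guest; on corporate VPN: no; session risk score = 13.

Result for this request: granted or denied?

Atomic conditions:
  source IP on allow-list: yes → true
  NOT on corporate VPN: no → true
  session risk score ≥ 71: 13 ≥ 71 is false
  department = finance: finance == finance is true
  role ∈ {editor, guest}: guest is in the set → true
Combine:
[1.2] exactly-one(true, false) = true
[1.3] true AND true = true
[1] true AND true AND true = true
[root] NOT true = false
Overall: false → denied

Denied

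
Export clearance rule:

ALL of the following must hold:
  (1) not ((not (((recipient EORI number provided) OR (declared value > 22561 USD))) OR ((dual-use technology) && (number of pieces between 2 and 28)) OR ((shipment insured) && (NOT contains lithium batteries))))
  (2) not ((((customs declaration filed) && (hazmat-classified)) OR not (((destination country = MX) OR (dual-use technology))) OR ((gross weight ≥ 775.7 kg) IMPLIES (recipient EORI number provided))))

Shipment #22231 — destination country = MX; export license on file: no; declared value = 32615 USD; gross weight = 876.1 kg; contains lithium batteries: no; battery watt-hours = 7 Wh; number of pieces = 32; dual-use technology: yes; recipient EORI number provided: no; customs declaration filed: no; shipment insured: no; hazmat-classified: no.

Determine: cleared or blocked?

Cleared

Atomic conditions:
  recipient EORI number provided: no → false
  declared value > 22561 USD: 32615 > 22561 is true
  dual-use technology: yes → true
  number of pieces between 2 and 28: 32 in [2, 28] is false
  shipment insured: no → false
  NOT contains lithium batteries: no → true
  customs declaration filed: no → false
  hazmat-classified: no → false
  destination country = MX: MX == MX is true
  gross weight ≥ 775.7 kg: 876.1 ≥ 775.7 is true
Combine:
[1.1.1.1] false OR true = true
[1.1.1] NOT true = false
[1.1.2] true AND false = false
[1.1.3] false AND true = false
[1.1] false OR false OR false = false
[1] NOT false = true
[2.1.1] false AND false = false
[2.1.2.1] true OR true = true
[2.1.2] NOT true = false
[2.1.3] true → false = false
[2.1] false OR false OR false = false
[2] NOT false = true
[root] true AND true = true
Overall: true → cleared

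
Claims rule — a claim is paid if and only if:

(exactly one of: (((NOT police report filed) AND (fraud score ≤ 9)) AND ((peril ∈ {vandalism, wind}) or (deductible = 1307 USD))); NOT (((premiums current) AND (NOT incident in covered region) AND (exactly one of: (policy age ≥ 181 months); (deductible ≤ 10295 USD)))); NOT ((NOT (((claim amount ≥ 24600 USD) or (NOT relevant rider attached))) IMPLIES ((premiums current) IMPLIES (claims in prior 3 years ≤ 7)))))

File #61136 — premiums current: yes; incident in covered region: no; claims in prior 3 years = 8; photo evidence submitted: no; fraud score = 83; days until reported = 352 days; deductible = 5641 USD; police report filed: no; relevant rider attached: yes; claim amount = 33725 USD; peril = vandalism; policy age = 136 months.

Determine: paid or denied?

Atomic conditions:
  NOT police report filed: no → true
  fraud score ≤ 9: 83 ≤ 9 is false
  peril ∈ {vandalism, wind}: vandalism is in the set → true
  deductible = 1307 USD: 5641 == 1307 is false
  premiums current: yes → true
  NOT incident in covered region: no → true
  policy age ≥ 181 months: 136 ≥ 181 is false
  deductible ≤ 10295 USD: 5641 ≤ 10295 is true
  claim amount ≥ 24600 USD: 33725 ≥ 24600 is true
  NOT relevant rider attached: yes → false
  claims in prior 3 years ≤ 7: 8 ≤ 7 is false
Combine:
[1.1] true AND false = false
[1.2] true OR false = true
[1] false AND true = false
[2.1.3] exactly-one(false, true) = true
[2.1] true AND true AND true = true
[2] NOT true = false
[3.1.1.1] true OR false = true
[3.1.1] NOT true = false
[3.1.2] true → false = false
[3.1] false → false (antecedent false ⇒ implication holds) = true
[3] NOT true = false
[root] exactly-one(false, false, false) = false
Overall: false → denied

Denied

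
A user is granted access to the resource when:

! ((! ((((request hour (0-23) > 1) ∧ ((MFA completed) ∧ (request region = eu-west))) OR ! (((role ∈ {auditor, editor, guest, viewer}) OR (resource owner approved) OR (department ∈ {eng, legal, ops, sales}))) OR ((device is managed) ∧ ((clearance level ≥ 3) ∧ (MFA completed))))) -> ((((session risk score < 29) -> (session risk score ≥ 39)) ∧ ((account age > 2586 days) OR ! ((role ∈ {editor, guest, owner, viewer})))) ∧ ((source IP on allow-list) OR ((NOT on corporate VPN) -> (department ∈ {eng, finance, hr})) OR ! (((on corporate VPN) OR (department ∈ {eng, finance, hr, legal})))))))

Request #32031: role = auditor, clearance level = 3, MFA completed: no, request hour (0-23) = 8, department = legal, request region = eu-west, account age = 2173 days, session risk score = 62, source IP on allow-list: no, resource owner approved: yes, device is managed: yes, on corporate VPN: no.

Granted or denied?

Granted

Atomic conditions:
  request hour (0-23) > 1: 8 > 1 is true
  MFA completed: no → false
  request region = eu-west: eu-west == eu-west is true
  role ∈ {auditor, editor, guest, viewer}: auditor is in the set → true
  resource owner approved: yes → true
  department ∈ {eng, legal, ops, sales}: legal is in the set → true
  device is managed: yes → true
  clearance level ≥ 3: 3 ≥ 3 is true
  session risk score < 29: 62 < 29 is false
  session risk score ≥ 39: 62 ≥ 39 is true
  account age > 2586 days: 2173 > 2586 is false
  role ∈ {editor, guest, owner, viewer}: auditor is not in the set → false
  source IP on allow-list: no → false
  NOT on corporate VPN: no → true
  department ∈ {eng, finance, hr}: legal is not in the set → false
  on corporate VPN: no → false
  department ∈ {eng, finance, hr, legal}: legal is in the set → true
Combine:
[1.1.1.1.2] false AND true = false
[1.1.1.1] true AND false = false
[1.1.1.2.1] true OR true OR true = true
[1.1.1.2] NOT true = false
[1.1.1.3.2] true AND false = false
[1.1.1.3] true AND false = false
[1.1.1] false OR false OR false = false
[1.1] NOT false = true
[1.2.1.1] false → true (antecedent false ⇒ implication holds) = true
[1.2.1.2.2] NOT false = true
[1.2.1.2] false OR true = true
[1.2.1] true AND true = true
[1.2.2.2] true → false = false
[1.2.2.3.1] false OR true = true
[1.2.2.3] NOT true = false
[1.2.2] false OR false OR false = false
[1.2] true AND false = false
[1] true → false = false
[root] NOT false = true
Overall: true → granted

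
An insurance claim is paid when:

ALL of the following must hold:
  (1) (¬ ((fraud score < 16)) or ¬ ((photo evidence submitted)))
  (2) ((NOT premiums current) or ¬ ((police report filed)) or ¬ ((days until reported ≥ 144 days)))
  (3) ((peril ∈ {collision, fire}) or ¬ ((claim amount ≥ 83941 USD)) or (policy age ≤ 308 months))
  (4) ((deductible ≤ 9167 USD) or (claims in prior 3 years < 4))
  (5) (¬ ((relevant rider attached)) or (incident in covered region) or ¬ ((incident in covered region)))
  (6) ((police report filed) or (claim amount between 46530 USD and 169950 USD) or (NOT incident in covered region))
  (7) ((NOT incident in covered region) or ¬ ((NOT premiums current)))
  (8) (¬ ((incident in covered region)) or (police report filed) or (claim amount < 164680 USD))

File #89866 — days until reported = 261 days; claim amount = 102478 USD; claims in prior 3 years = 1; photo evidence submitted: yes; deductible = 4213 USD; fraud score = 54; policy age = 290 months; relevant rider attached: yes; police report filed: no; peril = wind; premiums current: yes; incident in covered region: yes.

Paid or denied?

Paid

Atomic conditions:
  fraud score < 16: 54 < 16 is false
  photo evidence submitted: yes → true
  NOT premiums current: yes → false
  police report filed: no → false
  days until reported ≥ 144 days: 261 ≥ 144 is true
  peril ∈ {collision, fire}: wind is not in the set → false
  claim amount ≥ 83941 USD: 102478 ≥ 83941 is true
  policy age ≤ 308 months: 290 ≤ 308 is true
  deductible ≤ 9167 USD: 4213 ≤ 9167 is true
  claims in prior 3 years < 4: 1 < 4 is true
  relevant rider attached: yes → true
  incident in covered region: yes → true
  claim amount between 46530 USD and 169950 USD: 102478 in [46530, 169950] is true
  NOT incident in covered region: yes → false
  claim amount < 164680 USD: 102478 < 164680 is true
Combine:
[1.1] NOT false = true
[1.2] NOT true = false
[1] true OR false = true
[2.2] NOT false = true
[2.3] NOT true = false
[2] false OR true OR false = true
[3.2] NOT true = false
[3] false OR false OR true = true
[4] true OR true = true
[5.1] NOT true = false
[5.3] NOT true = false
[5] false OR true OR false = true
[6] false OR true OR false = true
[7.2] NOT false = true
[7] false OR true = true
[8.1] NOT true = false
[8] false OR false OR true = true
[root] true AND true AND true AND true AND true AND true AND true AND true = true
Overall: true → paid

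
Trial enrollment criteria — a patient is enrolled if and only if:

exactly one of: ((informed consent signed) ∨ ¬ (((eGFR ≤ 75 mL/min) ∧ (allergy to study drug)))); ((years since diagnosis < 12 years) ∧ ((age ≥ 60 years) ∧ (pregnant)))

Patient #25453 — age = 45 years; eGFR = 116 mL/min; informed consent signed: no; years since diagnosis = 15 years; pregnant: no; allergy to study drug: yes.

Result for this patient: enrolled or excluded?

Atomic conditions:
  informed consent signed: no → false
  eGFR ≤ 75 mL/min: 116 ≤ 75 is false
  allergy to study drug: yes → true
  years since diagnosis < 12 years: 15 < 12 is false
  age ≥ 60 years: 45 ≥ 60 is false
  pregnant: no → false
Combine:
[1.2.1] false AND true = false
[1.2] NOT false = true
[1] false OR true = true
[2.2] false AND false = false
[2] false AND false = false
[root] exactly-one(true, false) = true
Overall: true → enrolled

Enrolled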